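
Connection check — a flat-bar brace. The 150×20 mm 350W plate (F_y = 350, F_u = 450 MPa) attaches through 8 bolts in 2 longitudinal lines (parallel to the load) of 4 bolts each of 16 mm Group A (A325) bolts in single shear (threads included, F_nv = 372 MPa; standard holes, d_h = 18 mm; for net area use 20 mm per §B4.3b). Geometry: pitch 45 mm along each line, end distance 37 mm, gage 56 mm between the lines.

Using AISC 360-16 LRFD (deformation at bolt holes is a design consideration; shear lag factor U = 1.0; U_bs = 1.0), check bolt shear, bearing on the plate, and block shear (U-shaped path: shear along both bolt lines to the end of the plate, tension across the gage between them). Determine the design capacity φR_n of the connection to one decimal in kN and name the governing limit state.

Bolt shear: A_b = π(16)²/4 = 201.06 mm². φR_n = 0.75 × 372 × 201.06 × 8 × 1 = 448.8 kN.
Bearing (20 mm plate, F_u = 450 MPa): end bolts L_c = 37 − 18/2 = 28, R_n = min(1.2×28×20×450, 2.4×16×20×450) = 302.4 kN/bolt; interior L_c = 45 − 18 = 27, R_n = 291.6 kN/bolt. φR_n = 0.75 × (2×302.4 + 6×291.6) = 1765.8 kN.
Block shear: shear path 2×[37+3×45] = 2×172 mm, A_gv = 6880, A_nv = 2×(172 − 3.5×20)×20 = 4080 mm²; tension across gage: (56 − 1×20)×20 = 720 mm². R_n = min(0.6×450×4080, 0.6×350×6880) + 1.0×450×720 = min(1101.6, 1444.8) + 324 = 1425.6 kN. φR_n = 0.75 × 1425.6 = 1069.2 kN.
Governing: min(448.8, 1765.8, 1069.2) = 448.8 kN → bolt shear.

448.8 kN (bolt shear governs)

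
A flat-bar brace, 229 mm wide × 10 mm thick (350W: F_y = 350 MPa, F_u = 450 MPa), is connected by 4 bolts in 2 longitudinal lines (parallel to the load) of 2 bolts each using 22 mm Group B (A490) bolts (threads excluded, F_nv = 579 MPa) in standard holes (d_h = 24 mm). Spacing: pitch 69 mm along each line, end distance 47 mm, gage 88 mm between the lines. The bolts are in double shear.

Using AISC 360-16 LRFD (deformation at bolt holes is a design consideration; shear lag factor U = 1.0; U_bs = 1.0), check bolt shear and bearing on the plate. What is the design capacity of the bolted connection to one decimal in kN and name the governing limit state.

639.9 kN (bearing governs)

Bolt shear: A_b = π(22)²/4 = 380.13 mm². φR_n = 0.75 × 579 × 380.13 × 4 × 2 = 1320.6 kN.
Bearing (10 mm plate, F_u = 450 MPa): end bolts L_c = 47 − 24/2 = 35, R_n = min(1.2×35×10×450, 2.4×22×10×450) = 189 kN/bolt; interior L_c = 69 − 24 = 45, R_n = 237.6 kN/bolt. φR_n = 0.75 × (2×189 + 2×237.6) = 639.9 kN.
Governing: min(1320.6, 639.9) = 639.9 kN → bearing.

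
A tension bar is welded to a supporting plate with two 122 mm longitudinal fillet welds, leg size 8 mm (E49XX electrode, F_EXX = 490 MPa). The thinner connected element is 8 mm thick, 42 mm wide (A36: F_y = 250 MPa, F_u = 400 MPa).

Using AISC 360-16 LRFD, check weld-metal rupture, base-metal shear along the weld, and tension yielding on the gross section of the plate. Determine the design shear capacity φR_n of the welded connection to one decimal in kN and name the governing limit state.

75.6 kN (gross-section yield governs)

Weld metal: throat = 0.707×8 = 5.656 mm, L = 2×122 = 244 mm. φR_n = 0.75 × 0.6 × 490 × 5.656 × 244 = 304.3 kN.
Base metal shear (8 mm plate): yield φR_n = 1.0×0.6×250×8×244 = 292.8 kN; rupture φR_n = 0.75×0.6×400×8×244 = 351.4 kN; take 292.8 kN (yield).
Tension yield (gross): A_g = 42×8 = 336 mm². φR_n = 0.90 × 250 × 336 = 75.6 kN.
Governing: min(304.3, 292.8, 75.6) = 75.6 kN → gross-section yield.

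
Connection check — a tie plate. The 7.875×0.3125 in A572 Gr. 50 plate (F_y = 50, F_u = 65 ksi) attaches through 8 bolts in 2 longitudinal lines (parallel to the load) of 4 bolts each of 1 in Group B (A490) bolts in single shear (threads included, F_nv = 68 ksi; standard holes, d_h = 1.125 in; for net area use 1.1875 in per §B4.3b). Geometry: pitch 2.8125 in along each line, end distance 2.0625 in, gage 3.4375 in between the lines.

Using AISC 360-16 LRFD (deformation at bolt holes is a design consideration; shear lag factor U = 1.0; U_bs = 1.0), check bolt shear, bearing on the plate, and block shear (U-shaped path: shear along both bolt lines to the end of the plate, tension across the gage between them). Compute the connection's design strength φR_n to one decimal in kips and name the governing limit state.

Bolt shear: A_b = π(1)²/4 = 0.7854 in². φR_n = 0.75 × 68 × 0.7854 × 8 × 1 = 320.4 kips.
Bearing (0.3125 in plate, F_u = 65 ksi): end bolts L_c = 2.0625 − 1.125/2 = 1.5, R_n = min(1.2×1.5×0.3125×65, 2.4×1×0.3125×65) = 36.563 kips/bolt; interior L_c = 2.8125 − 1.125 = 1.6875, R_n = 41.133 kips/bolt. φR_n = 0.75 × (2×36.563 + 6×41.133) = 239.9 kips.
Block shear: shear path 2×[2.0625+3×2.8125] = 2×10.5 in, A_gv = 6.5625, A_nv = 2×(10.5 − 3.5×1.1875)×0.3125 = 3.9648 in²; tension across gage: (3.4375 − 1×1.1875)×0.3125 = 0.70313 in². R_n = min(0.6×65×3.9648, 0.6×50×6.5625) + 1.0×65×0.70313 = min(154.63, 196.88) + 45.703 = 200.33 kips. φR_n = 0.75 × 200.33 = 150.2 kips.
Governing: min(320.4, 239.9, 150.2) = 150.2 kips → block shear.

150.2 kips (block shear governs)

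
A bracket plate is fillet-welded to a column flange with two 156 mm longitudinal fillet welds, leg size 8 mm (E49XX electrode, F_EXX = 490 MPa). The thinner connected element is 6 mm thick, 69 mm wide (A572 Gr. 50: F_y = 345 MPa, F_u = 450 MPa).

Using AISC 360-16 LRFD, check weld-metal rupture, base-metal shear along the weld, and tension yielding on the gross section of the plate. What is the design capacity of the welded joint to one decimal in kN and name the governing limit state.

128.5 kN (gross-section yield governs)

Weld metal: throat = 0.707×8 = 5.656 mm, L = 2×156 = 312 mm. φR_n = 0.75 × 0.6 × 490 × 5.656 × 312 = 389.1 kN.
Base metal shear (6 mm plate): yield φR_n = 1.0×0.6×345×6×312 = 387.5 kN; rupture φR_n = 0.75×0.6×450×6×312 = 379.1 kN; take 379.1 kN (rupture).
Tension yield (gross): A_g = 69×6 = 414 mm². φR_n = 0.90 × 345 × 414 = 128.5 kN.
Governing: min(389.1, 379.1, 128.5) = 128.5 kN → gross-section yield.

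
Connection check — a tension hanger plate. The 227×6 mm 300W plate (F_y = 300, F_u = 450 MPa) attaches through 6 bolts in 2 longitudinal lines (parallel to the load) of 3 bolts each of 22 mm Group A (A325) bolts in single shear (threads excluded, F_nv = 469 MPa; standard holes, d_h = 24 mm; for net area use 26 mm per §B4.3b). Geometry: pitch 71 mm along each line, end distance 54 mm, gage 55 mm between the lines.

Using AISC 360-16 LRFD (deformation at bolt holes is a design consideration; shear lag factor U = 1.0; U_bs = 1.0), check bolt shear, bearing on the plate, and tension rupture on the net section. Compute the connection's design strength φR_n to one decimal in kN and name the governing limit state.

Bolt shear: A_b = π(22)²/4 = 380.13 mm². φR_n = 0.75 × 469 × 380.13 × 6 × 1 = 802.3 kN.
Bearing (6 mm plate, F_u = 450 MPa): end bolts L_c = 54 − 24/2 = 42, R_n = min(1.2×42×6×450, 2.4×22×6×450) = 136.08 kN/bolt; interior L_c = 71 − 24 = 47, R_n = 142.56 kN/bolt. φR_n = 0.75 × (2×136.08 + 4×142.56) = 631.8 kN.
Tension rupture (net): A_n = (227 − 2×26)×6 = 1050 mm² (U = 1.0, A_e = A_n). φR_n = 0.75 × 450 × 1050 = 354.4 kN.
Governing: min(802.3, 631.8, 354.4) = 354.4 kN → net-section rupture.

354.4 kN (net-section rupture governs)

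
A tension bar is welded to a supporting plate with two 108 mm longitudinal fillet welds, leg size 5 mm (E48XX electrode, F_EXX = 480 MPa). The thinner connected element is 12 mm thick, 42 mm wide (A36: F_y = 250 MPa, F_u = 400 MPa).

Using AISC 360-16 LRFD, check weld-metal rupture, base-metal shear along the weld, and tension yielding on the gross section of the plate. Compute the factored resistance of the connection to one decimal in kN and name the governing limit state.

113.4 kN (gross-section yield governs)

Weld metal: throat = 0.707×5 = 3.535 mm, L = 2×108 = 216 mm. φR_n = 0.75 × 0.6 × 480 × 3.535 × 216 = 164.9 kN.
Base metal shear (12 mm plate): yield φR_n = 1.0×0.6×250×12×216 = 388.8 kN; rupture φR_n = 0.75×0.6×400×12×216 = 466.6 kN; take 388.8 kN (yield).
Tension yield (gross): A_g = 42×12 = 504 mm². φR_n = 0.90 × 250 × 504 = 113.4 kN.
Governing: min(164.9, 388.8, 113.4) = 113.4 kN → gross-section yield.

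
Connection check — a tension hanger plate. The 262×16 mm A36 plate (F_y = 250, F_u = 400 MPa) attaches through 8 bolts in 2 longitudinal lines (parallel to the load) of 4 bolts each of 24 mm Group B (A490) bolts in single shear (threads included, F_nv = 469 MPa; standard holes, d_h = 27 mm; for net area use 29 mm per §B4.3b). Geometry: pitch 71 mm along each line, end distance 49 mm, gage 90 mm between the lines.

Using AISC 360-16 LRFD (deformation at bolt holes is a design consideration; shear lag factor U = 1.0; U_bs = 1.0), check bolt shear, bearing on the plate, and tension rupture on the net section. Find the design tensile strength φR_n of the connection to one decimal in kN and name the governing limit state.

Bolt shear: A_b = π(24)²/4 = 452.39 mm². φR_n = 0.75 × 469 × 452.39 × 8 × 1 = 1273.0 kN.
Bearing (16 mm plate, F_u = 400 MPa): end bolts L_c = 49 − 27/2 = 35.5, R_n = min(1.2×35.5×16×400, 2.4×24×16×400) = 272.64 kN/bolt; interior L_c = 71 − 27 = 44, R_n = 337.92 kN/bolt. φR_n = 0.75 × (2×272.64 + 6×337.92) = 1929.6 kN.
Tension rupture (net): A_n = (262 − 2×29)×16 = 3264 mm² (U = 1.0, A_e = A_n). φR_n = 0.75 × 400 × 3264 = 979.2 kN.
Governing: min(1273.0, 1929.6, 979.2) = 979.2 kN → net-section rupture.

979.2 kN (net-section rupture governs)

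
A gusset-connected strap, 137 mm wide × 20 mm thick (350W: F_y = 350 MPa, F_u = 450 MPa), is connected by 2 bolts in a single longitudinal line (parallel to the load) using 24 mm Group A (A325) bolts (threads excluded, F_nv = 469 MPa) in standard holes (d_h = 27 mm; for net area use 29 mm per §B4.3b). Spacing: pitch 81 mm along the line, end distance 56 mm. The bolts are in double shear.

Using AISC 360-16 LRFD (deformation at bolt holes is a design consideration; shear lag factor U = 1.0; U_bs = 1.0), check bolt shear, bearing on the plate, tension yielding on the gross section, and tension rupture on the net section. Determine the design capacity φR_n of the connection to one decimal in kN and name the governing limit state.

636.5 kN (bolt shear governs)

Bolt shear: A_b = π(24)²/4 = 452.39 mm². φR_n = 0.75 × 469 × 452.39 × 2 × 2 = 636.5 kN.
Bearing (20 mm plate, F_u = 450 MPa): end bolts L_c = 56 − 27/2 = 42.5, R_n = min(1.2×42.5×20×450, 2.4×24×20×450) = 459 kN/bolt; interior L_c = 81 − 27 = 54, R_n = 518.4 kN/bolt. φR_n = 0.75 × (1×459 + 1×518.4) = 733.1 kN.
Tension yield (gross): A_g = 137×20 = 2740 mm². φR_n = 0.90 × 350 × 2740 = 863.1 kN.
Tension rupture (net): A_n = (137 − 1×29)×20 = 2160 mm² (U = 1.0, A_e = A_n). φR_n = 0.75 × 450 × 2160 = 729.0 kN.
Governing: min(636.5, 733.1, 863.1, 729.0) = 636.5 kN → bolt shear.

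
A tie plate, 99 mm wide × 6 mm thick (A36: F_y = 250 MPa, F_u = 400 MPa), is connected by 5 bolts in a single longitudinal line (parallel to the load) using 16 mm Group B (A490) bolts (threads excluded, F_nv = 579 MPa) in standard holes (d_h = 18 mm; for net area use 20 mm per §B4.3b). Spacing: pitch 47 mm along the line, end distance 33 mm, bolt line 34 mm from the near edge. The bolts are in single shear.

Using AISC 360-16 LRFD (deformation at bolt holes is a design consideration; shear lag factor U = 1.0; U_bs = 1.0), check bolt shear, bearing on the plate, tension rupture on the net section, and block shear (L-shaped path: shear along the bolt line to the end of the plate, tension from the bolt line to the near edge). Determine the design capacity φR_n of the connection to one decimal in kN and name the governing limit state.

142.2 kN (net-section rupture governs)

Bolt shear: A_b = π(16)²/4 = 201.06 mm². φR_n = 0.75 × 579 × 201.06 × 5 × 1 = 436.6 kN.
Bearing (6 mm plate, F_u = 400 MPa): end bolts L_c = 33 − 18/2 = 24, R_n = min(1.2×24×6×400, 2.4×16×6×400) = 69.12 kN/bolt; interior L_c = 47 − 18 = 29, R_n = 83.52 kN/bolt. φR_n = 0.75 × (1×69.12 + 4×83.52) = 302.4 kN.
Tension rupture (net): A_n = (99 − 1×20)×6 = 474 mm² (U = 1.0, A_e = A_n). φR_n = 0.75 × 400 × 474 = 142.2 kN.
Block shear: shear path 1×[33+4×47] = 1×221 mm, A_gv = 1326, A_nv = 1×(221 − 4.5×20)×6 = 786 mm²; tension to near edge: (34 − 0.5×20)×6 = 144 mm². R_n = min(0.6×400×786, 0.6×250×1326) + 1.0×400×144 = min(188.64, 198.9) + 57.6 = 246.24 kN. φR_n = 0.75 × 246.24 = 184.7 kN.
Governing: min(436.6, 302.4, 142.2, 184.7) = 142.2 kN → net-section rupture.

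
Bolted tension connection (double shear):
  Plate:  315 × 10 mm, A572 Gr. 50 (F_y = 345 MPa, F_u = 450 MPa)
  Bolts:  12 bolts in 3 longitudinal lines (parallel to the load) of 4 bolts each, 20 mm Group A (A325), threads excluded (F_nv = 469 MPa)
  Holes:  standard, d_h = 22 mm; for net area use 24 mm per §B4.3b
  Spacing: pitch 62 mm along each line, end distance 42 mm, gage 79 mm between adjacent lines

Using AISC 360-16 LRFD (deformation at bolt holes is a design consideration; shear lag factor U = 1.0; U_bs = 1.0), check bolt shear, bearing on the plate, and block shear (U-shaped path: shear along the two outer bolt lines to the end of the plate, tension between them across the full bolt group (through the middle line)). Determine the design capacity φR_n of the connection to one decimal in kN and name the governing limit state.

954.5 kN (block shear governs)

Bolt shear: A_b = π(20)²/4 = 314.16 mm². φR_n = 0.75 × 469 × 314.16 × 12 × 2 = 2652.1 kN.
Bearing (10 mm plate, F_u = 450 MPa): end bolts L_c = 42 − 22/2 = 31, R_n = min(1.2×31×10×450, 2.4×20×10×450) = 167.4 kN/bolt; interior L_c = 62 − 22 = 40, R_n = 216 kN/bolt. φR_n = 0.75 × (3×167.4 + 9×216) = 1834.7 kN.
Block shear: shear path 2×[42+3×62] = 2×228 mm, A_gv = 4560, A_nv = 2×(228 − 3.5×24)×10 = 2880 mm²; tension across gage: (158 − 2×24)×10 = 1100 mm². R_n = min(0.6×450×2880, 0.6×345×4560) + 1.0×450×1100 = min(777.6, 943.92) + 495 = 1272.6 kN. φR_n = 0.75 × 1272.6 = 954.5 kN.
Governing: min(2652.1, 1834.7, 954.5) = 954.5 kN → block shear.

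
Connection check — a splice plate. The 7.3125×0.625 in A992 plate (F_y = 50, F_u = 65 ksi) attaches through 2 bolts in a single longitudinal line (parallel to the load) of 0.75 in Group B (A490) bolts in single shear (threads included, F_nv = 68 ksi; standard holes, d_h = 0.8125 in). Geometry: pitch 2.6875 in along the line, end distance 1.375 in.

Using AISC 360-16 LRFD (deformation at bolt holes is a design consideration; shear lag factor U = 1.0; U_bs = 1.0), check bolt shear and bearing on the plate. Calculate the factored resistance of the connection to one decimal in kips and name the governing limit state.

45.1 kips (bolt shear governs)

Bolt shear: A_b = π(0.75)²/4 = 0.44179 in². φR_n = 0.75 × 68 × 0.44179 × 2 × 1 = 45.1 kips.
Bearing (0.625 in plate, F_u = 65 ksi): end bolts L_c = 1.375 − 0.8125/2 = 0.96875, R_n = min(1.2×0.96875×0.625×65, 2.4×0.75×0.625×65) = 47.227 kips/bolt; interior L_c = 2.6875 − 0.8125 = 1.875, R_n = 73.125 kips/bolt. φR_n = 0.75 × (1×47.227 + 1×73.125) = 90.3 kips.
Governing: min(45.1, 90.3) = 45.1 kips → bolt shear.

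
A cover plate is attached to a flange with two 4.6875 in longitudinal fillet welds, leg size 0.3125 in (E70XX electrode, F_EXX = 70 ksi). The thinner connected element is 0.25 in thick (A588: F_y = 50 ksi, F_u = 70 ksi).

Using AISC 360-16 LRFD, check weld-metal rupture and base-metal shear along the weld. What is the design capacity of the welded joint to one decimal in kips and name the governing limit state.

Weld metal: throat = 0.707×0.3125 = 0.22094 in, L = 2×4.6875 = 9.375 in. φR_n = 0.75 × 0.6 × 70 × 0.22094 × 9.375 = 65.2 kips.
Base metal shear (0.25 in plate): yield φR_n = 1.0×0.6×50×0.25×9.375 = 70.3 kips; rupture φR_n = 0.75×0.6×70×0.25×9.375 = 73.8 kips; take 70.3 kips (yield).
Governing: min(65.2, 70.3) = 65.2 kips → weld metal.

65.2 kips (weld metal governs)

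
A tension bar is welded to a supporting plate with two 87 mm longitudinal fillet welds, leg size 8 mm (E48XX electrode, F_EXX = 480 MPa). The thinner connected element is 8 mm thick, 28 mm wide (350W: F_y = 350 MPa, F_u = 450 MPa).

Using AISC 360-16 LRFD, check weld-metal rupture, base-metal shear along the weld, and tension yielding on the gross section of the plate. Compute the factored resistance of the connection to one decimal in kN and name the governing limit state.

70.6 kN (gross-section yield governs)

Weld metal: throat = 0.707×8 = 5.656 mm, L = 2×87 = 174 mm. φR_n = 0.75 × 0.6 × 480 × 5.656 × 174 = 212.6 kN.
Base metal shear (8 mm plate): yield φR_n = 1.0×0.6×350×8×174 = 292.3 kN; rupture φR_n = 0.75×0.6×450×8×174 = 281.9 kN; take 281.9 kN (rupture).
Tension yield (gross): A_g = 28×8 = 224 mm². φR_n = 0.90 × 350 × 224 = 70.6 kN.
Governing: min(212.6, 281.9, 70.6) = 70.6 kN → gross-section yield.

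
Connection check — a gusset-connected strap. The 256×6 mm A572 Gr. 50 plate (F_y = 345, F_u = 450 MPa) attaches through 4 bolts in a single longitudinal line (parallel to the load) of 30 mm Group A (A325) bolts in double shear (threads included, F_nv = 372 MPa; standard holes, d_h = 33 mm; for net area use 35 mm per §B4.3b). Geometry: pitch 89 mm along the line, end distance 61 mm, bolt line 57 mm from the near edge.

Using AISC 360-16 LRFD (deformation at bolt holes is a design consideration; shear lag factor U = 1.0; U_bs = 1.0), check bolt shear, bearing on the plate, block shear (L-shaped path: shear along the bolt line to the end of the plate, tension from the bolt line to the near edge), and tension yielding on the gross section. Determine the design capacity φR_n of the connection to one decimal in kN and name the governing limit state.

Bolt shear: A_b = π(30)²/4 = 706.86 mm². φR_n = 0.75 × 372 × 706.86 × 4 × 2 = 1577.7 kN.
Bearing (6 mm plate, F_u = 450 MPa): end bolts L_c = 61 − 33/2 = 44.5, R_n = min(1.2×44.5×6×450, 2.4×30×6×450) = 144.18 kN/bolt; interior L_c = 89 − 33 = 56, R_n = 181.44 kN/bolt. φR_n = 0.75 × (1×144.18 + 3×181.44) = 516.4 kN.
Block shear: shear path 1×[61+3×89] = 1×328 mm, A_gv = 1968, A_nv = 1×(328 − 3.5×35)×6 = 1233 mm²; tension to near edge: (57 − 0.5×35)×6 = 237 mm². R_n = min(0.6×450×1233, 0.6×345×1968) + 1.0×450×237 = min(332.91, 407.38) + 106.65 = 439.56 kN. φR_n = 0.75 × 439.56 = 329.7 kN.
Tension yield (gross): A_g = 256×6 = 1536 mm². φR_n = 0.90 × 345 × 1536 = 476.9 kN.
Governing: min(1577.7, 516.4, 329.7, 476.9) = 329.7 kN → block shear.

329.7 kN (block shear governs)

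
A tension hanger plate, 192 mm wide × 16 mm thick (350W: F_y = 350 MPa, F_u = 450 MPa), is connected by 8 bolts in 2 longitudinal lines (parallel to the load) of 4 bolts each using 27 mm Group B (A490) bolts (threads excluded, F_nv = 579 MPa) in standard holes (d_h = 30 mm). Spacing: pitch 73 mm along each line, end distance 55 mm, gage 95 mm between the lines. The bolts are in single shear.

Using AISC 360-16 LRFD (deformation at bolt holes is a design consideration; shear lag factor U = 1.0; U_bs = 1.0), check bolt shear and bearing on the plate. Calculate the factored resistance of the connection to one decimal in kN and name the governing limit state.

Bolt shear: A_b = π(27)²/4 = 572.56 mm². φR_n = 0.75 × 579 × 572.56 × 8 × 1 = 1989.1 kN.
Bearing (16 mm plate, F_u = 450 MPa): end bolts L_c = 55 − 30/2 = 40, R_n = min(1.2×40×16×450, 2.4×27×16×450) = 345.6 kN/bolt; interior L_c = 73 − 30 = 43, R_n = 371.52 kN/bolt. φR_n = 0.75 × (2×345.6 + 6×371.52) = 2190.2 kN.
Governing: min(1989.1, 2190.2) = 1989.1 kN → bolt shear.

1989.1 kN (bolt shear governs)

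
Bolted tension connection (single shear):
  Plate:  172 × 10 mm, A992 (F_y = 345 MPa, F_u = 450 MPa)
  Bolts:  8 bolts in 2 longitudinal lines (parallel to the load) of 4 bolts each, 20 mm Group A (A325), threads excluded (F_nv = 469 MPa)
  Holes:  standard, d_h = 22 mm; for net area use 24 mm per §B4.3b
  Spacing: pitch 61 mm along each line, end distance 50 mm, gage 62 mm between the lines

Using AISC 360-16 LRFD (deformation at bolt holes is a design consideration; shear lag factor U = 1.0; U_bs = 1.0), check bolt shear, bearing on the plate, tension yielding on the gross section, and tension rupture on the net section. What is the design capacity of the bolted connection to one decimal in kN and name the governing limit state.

418.5 kN (net-section rupture governs)

Bolt shear: A_b = π(20)²/4 = 314.16 mm². φR_n = 0.75 × 469 × 314.16 × 8 × 1 = 884.0 kN.
Bearing (10 mm plate, F_u = 450 MPa): end bolts L_c = 50 − 22/2 = 39, R_n = min(1.2×39×10×450, 2.4×20×10×450) = 210.6 kN/bolt; interior L_c = 61 − 22 = 39, R_n = 210.6 kN/bolt. φR_n = 0.75 × (2×210.6 + 6×210.6) = 1263.6 kN.
Tension yield (gross): A_g = 172×10 = 1720 mm². φR_n = 0.90 × 345 × 1720 = 534.1 kN.
Tension rupture (net): A_n = (172 − 2×24)×10 = 1240 mm² (U = 1.0, A_e = A_n). φR_n = 0.75 × 450 × 1240 = 418.5 kN.
Governing: min(884.0, 1263.6, 534.1, 418.5) = 418.5 kN → net-section rupture.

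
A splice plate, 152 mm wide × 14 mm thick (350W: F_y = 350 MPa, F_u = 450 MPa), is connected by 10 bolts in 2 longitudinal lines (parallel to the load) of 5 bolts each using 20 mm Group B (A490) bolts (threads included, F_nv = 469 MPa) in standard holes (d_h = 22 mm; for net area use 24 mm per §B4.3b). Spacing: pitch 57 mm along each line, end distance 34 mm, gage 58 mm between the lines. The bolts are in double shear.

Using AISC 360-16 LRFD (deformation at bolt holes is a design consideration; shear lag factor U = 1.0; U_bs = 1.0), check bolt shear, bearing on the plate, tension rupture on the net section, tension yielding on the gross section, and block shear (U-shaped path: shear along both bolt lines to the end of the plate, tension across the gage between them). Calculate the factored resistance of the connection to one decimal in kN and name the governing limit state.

491.4 kN (net-section rupture governs)

Bolt shear: A_b = π(20)²/4 = 314.16 mm². φR_n = 0.75 × 469 × 314.16 × 10 × 2 = 2210.1 kN.
Bearing (14 mm plate, F_u = 450 MPa): end bolts L_c = 34 − 22/2 = 23, R_n = min(1.2×23×14×450, 2.4×20×14×450) = 173.88 kN/bolt; interior L_c = 57 − 22 = 35, R_n = 264.6 kN/bolt. φR_n = 0.75 × (2×173.88 + 8×264.6) = 1848.4 kN.
Tension rupture (net): A_n = (152 − 2×24)×14 = 1456 mm² (U = 1.0, A_e = A_n). φR_n = 0.75 × 450 × 1456 = 491.4 kN.
Tension yield (gross): A_g = 152×14 = 2128 mm². φR_n = 0.90 × 350 × 2128 = 670.3 kN.
Block shear: shear path 2×[34+4×57] = 2×262 mm, A_gv = 7336, A_nv = 2×(262 − 4.5×24)×14 = 4312 mm²; tension across gage: (58 − 1×24)×14 = 476 mm². R_n = min(0.6×450×4312, 0.6×350×7336) + 1.0×450×476 = min(1164.2, 1540.6) + 214.2 = 1378.4 kN. φR_n = 0.75 × 1378.4 = 1033.8 kN.
Governing: min(2210.1, 1848.4, 491.4, 670.3, 1033.8) = 491.4 kN → net-section rupture.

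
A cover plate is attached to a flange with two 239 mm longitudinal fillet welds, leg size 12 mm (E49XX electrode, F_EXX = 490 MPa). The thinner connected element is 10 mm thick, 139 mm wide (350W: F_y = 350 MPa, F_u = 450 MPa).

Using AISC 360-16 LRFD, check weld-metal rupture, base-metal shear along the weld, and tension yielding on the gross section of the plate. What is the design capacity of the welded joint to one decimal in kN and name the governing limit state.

437.9 kN (gross-section yield governs)

Weld metal: throat = 0.707×12 = 8.484 mm, L = 2×239 = 478 mm. φR_n = 0.75 × 0.6 × 490 × 8.484 × 478 = 894.2 kN.
Base metal shear (10 mm plate): yield φR_n = 1.0×0.6×350×10×478 = 1003.8 kN; rupture φR_n = 0.75×0.6×450×10×478 = 968.0 kN; take 968.0 kN (rupture).
Tension yield (gross): A_g = 139×10 = 1390 mm². φR_n = 0.90 × 350 × 1390 = 437.9 kN.
Governing: min(894.2, 968.0, 437.9) = 437.9 kN → gross-section yield.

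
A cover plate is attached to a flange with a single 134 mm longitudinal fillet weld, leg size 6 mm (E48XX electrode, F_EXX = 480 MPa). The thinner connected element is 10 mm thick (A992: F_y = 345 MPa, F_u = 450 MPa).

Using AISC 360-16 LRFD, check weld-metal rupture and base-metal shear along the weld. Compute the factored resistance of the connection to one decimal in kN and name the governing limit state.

Weld metal: throat = 0.707×6 = 4.242 mm, L = 134 mm. φR_n = 0.75 × 0.6 × 480 × 4.242 × 134 = 122.8 kN.
Base metal shear (10 mm plate): yield φR_n = 1.0×0.6×345×10×134 = 277.4 kN; rupture φR_n = 0.75×0.6×450×10×134 = 271.4 kN; take 271.4 kN (rupture).
Governing: min(122.8, 271.4) = 122.8 kN → weld metal.

122.8 kN (weld metal governs)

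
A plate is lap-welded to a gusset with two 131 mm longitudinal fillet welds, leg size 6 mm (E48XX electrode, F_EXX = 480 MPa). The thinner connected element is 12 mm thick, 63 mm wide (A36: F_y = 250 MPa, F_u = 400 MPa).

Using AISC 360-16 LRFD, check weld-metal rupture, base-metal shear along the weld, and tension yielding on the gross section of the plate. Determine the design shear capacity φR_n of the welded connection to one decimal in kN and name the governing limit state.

170.1 kN (gross-section yield governs)

Weld metal: throat = 0.707×6 = 4.242 mm, L = 2×131 = 262 mm. φR_n = 0.75 × 0.6 × 480 × 4.242 × 262 = 240.1 kN.
Base metal shear (12 mm plate): yield φR_n = 1.0×0.6×250×12×262 = 471.6 kN; rupture φR_n = 0.75×0.6×400×12×262 = 565.9 kN; take 471.6 kN (yield).
Tension yield (gross): A_g = 63×12 = 756 mm². φR_n = 0.90 × 250 × 756 = 170.1 kN.
Governing: min(240.1, 471.6, 170.1) = 170.1 kN → gross-section yield.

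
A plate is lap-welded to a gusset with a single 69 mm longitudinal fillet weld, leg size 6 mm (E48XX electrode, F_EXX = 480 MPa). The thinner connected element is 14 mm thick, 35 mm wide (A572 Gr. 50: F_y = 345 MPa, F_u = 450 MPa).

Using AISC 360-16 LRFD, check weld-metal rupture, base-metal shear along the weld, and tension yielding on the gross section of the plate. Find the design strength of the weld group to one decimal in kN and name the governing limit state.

Weld metal: throat = 0.707×6 = 4.242 mm, L = 69 mm. φR_n = 0.75 × 0.6 × 480 × 4.242 × 69 = 63.2 kN.
Base metal shear (14 mm plate): yield φR_n = 1.0×0.6×345×14×69 = 200.0 kN; rupture φR_n = 0.75×0.6×450×14×69 = 195.6 kN; take 195.6 kN (rupture).
Tension yield (gross): A_g = 35×14 = 490 mm². φR_n = 0.90 × 345 × 490 = 152.1 kN.
Governing: min(63.2, 195.6, 152.1) = 63.2 kN → weld metal.

63.2 kN (weld metal governs)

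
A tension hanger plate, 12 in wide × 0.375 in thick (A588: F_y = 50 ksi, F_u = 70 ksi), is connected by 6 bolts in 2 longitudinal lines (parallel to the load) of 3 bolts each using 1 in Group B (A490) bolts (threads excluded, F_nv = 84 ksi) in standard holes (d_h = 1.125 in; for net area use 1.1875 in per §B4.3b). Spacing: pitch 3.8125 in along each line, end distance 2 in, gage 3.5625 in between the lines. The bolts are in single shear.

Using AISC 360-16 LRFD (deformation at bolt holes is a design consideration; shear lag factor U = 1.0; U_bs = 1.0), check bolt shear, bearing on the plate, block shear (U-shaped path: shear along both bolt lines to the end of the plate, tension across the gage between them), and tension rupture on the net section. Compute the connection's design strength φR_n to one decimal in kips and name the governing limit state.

189.5 kips (net-section rupture governs)

Bolt shear: A_b = π(1)²/4 = 0.7854 in². φR_n = 0.75 × 84 × 0.7854 × 6 × 1 = 296.9 kips.
Bearing (0.375 in plate, F_u = 70 ksi): end bolts L_c = 2 − 1.125/2 = 1.4375, R_n = min(1.2×1.4375×0.375×70, 2.4×1×0.375×70) = 45.281 kips/bolt; interior L_c = 3.8125 − 1.125 = 2.6875, R_n = 63 kips/bolt. φR_n = 0.75 × (2×45.281 + 4×63) = 256.9 kips.
Block shear: shear path 2×[2+2×3.8125] = 2×9.625 in, A_gv = 7.2188, A_nv = 2×(9.625 − 2.5×1.1875)×0.375 = 4.9922 in²; tension across gage: (3.5625 − 1×1.1875)×0.375 = 0.89063 in². R_n = min(0.6×70×4.9922, 0.6×50×7.2188) + 1.0×70×0.89063 = min(209.67, 216.56) + 62.344 = 272.01 kips. φR_n = 0.75 × 272.01 = 204.0 kips.
Tension rupture (net): A_n = (12 − 2×1.1875)×0.375 = 3.6094 in² (U = 1.0, A_e = A_n). φR_n = 0.75 × 70 × 3.6094 = 189.5 kips.
Governing: min(296.9, 256.9, 204.0, 189.5) = 189.5 kips → net-section rupture.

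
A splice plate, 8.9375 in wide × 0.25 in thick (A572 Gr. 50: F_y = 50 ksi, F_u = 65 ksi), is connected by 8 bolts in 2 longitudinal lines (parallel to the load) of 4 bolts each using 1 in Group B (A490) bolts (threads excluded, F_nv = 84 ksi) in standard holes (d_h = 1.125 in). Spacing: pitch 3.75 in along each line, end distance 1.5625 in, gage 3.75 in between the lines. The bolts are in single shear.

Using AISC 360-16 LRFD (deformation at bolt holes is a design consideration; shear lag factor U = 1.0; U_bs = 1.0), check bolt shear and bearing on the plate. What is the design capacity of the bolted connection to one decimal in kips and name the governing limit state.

204.8 kips (bearing governs)

Bolt shear: A_b = π(1)²/4 = 0.7854 in². φR_n = 0.75 × 84 × 0.7854 × 8 × 1 = 395.8 kips.
Bearing (0.25 in plate, F_u = 65 ksi): end bolts L_c = 1.5625 − 1.125/2 = 1, R_n = min(1.2×1×0.25×65, 2.4×1×0.25×65) = 19.5 kips/bolt; interior L_c = 3.75 − 1.125 = 2.625, R_n = 39 kips/bolt. φR_n = 0.75 × (2×19.5 + 6×39) = 204.8 kips.
Governing: min(395.8, 204.8) = 204.8 kips → bearing.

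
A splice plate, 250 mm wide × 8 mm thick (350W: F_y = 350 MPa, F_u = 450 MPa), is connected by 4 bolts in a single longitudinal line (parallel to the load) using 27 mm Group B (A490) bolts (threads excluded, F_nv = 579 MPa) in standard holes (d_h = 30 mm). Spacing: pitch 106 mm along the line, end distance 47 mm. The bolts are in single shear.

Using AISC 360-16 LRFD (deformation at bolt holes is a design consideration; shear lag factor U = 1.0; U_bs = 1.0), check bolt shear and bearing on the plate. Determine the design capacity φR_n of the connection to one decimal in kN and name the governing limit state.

Bolt shear: A_b = π(27)²/4 = 572.56 mm². φR_n = 0.75 × 579 × 572.56 × 4 × 1 = 994.5 kN.
Bearing (8 mm plate, F_u = 450 MPa): end bolts L_c = 47 − 30/2 = 32, R_n = min(1.2×32×8×450, 2.4×27×8×450) = 138.24 kN/bolt; interior L_c = 106 − 30 = 76, R_n = 233.28 kN/bolt. φR_n = 0.75 × (1×138.24 + 3×233.28) = 628.6 kN.
Governing: min(994.5, 628.6) = 628.6 kN → bearing.

628.6 kN (bearing governs)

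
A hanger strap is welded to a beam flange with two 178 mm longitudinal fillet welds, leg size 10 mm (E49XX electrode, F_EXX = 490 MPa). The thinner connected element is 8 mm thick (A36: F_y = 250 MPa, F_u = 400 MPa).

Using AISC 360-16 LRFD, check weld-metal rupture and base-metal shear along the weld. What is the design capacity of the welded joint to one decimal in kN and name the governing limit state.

427.2 kN (base-metal shear governs)

Weld metal: throat = 0.707×10 = 7.07 mm, L = 2×178 = 356 mm. φR_n = 0.75 × 0.6 × 490 × 7.07 × 356 = 555.0 kN.
Base metal shear (8 mm plate): yield φR_n = 1.0×0.6×250×8×356 = 427.2 kN; rupture φR_n = 0.75×0.6×400×8×356 = 512.6 kN; take 427.2 kN (yield).
Governing: min(555.0, 427.2) = 427.2 kN → base-metal shear.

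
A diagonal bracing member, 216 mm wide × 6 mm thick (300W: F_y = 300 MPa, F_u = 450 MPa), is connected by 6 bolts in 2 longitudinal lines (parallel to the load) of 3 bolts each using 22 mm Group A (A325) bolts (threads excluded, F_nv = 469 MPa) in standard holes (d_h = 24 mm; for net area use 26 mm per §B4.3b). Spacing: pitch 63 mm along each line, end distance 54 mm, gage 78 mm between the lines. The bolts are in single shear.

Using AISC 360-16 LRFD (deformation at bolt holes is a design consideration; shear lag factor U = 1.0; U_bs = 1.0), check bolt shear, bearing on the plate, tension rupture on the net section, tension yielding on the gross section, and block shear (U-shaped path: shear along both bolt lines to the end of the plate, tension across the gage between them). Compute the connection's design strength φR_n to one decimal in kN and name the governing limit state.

332.1 kN (net-section rupture governs)

Bolt shear: A_b = π(22)²/4 = 380.13 mm². φR_n = 0.75 × 469 × 380.13 × 6 × 1 = 802.3 kN.
Bearing (6 mm plate, F_u = 450 MPa): end bolts L_c = 54 − 24/2 = 42, R_n = min(1.2×42×6×450, 2.4×22×6×450) = 136.08 kN/bolt; interior L_c = 63 − 24 = 39, R_n = 126.36 kN/bolt. φR_n = 0.75 × (2×136.08 + 4×126.36) = 583.2 kN.
Tension rupture (net): A_n = (216 − 2×26)×6 = 984 mm² (U = 1.0, A_e = A_n). φR_n = 0.75 × 450 × 984 = 332.1 kN.
Tension yield (gross): A_g = 216×6 = 1296 mm². φR_n = 0.90 × 300 × 1296 = 349.9 kN.
Block shear: shear path 2×[54+2×63] = 2×180 mm, A_gv = 2160, A_nv = 2×(180 − 2.5×26)×6 = 1380 mm²; tension across gage: (78 − 1×26)×6 = 312 mm². R_n = min(0.6×450×1380, 0.6×300×2160) + 1.0×450×312 = min(372.6, 388.8) + 140.4 = 513 kN. φR_n = 0.75 × 513 = 384.8 kN.
Governing: min(802.3, 583.2, 332.1, 349.9, 384.8) = 332.1 kN → net-section rupture.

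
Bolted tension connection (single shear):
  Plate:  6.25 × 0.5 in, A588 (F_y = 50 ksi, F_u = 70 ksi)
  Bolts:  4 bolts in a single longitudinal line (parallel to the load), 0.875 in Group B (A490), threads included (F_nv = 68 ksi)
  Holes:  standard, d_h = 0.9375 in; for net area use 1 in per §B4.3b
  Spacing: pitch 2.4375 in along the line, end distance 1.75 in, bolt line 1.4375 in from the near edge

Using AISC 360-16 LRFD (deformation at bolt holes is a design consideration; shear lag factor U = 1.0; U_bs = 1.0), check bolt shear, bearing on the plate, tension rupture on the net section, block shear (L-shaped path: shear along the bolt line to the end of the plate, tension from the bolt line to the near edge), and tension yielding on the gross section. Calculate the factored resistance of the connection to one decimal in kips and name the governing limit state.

112.2 kips (block shear governs)

Bolt shear: A_b = π(0.875)²/4 = 0.60132 in². φR_n = 0.75 × 68 × 0.60132 × 4 × 1 = 122.7 kips.
Bearing (0.5 in plate, F_u = 70 ksi): end bolts L_c = 1.75 − 0.9375/2 = 1.28125, R_n = min(1.2×1.28125×0.5×70, 2.4×0.875×0.5×70) = 53.813 kips/bolt; interior L_c = 2.4375 − 0.9375 = 1.5, R_n = 63 kips/bolt. φR_n = 0.75 × (1×53.813 + 3×63) = 182.1 kips.
Tension rupture (net): A_n = (6.25 − 1×1)×0.5 = 2.625 in² (U = 1.0, A_e = A_n). φR_n = 0.75 × 70 × 2.625 = 137.8 kips.
Block shear: shear path 1×[1.75+3×2.4375] = 1×9.0625 in, A_gv = 4.5313, A_nv = 1×(9.0625 − 3.5×1)×0.5 = 2.7813 in²; tension to near edge: (1.4375 − 0.5×1)×0.5 = 0.46875 in². R_n = min(0.6×70×2.7813, 0.6×50×4.5313) + 1.0×70×0.46875 = min(116.81, 135.94) + 32.813 = 149.62 kips. φR_n = 0.75 × 149.62 = 112.2 kips.
Tension yield (gross): A_g = 6.25×0.5 = 3.125 in². φR_n = 0.90 × 50 × 3.125 = 140.6 kips.
Governing: min(122.7, 182.1, 137.8, 112.2, 140.6) = 112.2 kips → block shear.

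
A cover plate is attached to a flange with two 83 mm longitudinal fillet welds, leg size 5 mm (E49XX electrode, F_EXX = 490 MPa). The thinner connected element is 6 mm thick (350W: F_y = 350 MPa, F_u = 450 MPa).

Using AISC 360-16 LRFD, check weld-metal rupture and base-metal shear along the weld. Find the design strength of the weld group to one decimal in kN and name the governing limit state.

129.4 kN (weld metal governs)

Weld metal: throat = 0.707×5 = 3.535 mm, L = 2×83 = 166 mm. φR_n = 0.75 × 0.6 × 490 × 3.535 × 166 = 129.4 kN.
Base metal shear (6 mm plate): yield φR_n = 1.0×0.6×350×6×166 = 209.2 kN; rupture φR_n = 0.75×0.6×450×6×166 = 201.7 kN; take 201.7 kN (rupture).
Governing: min(129.4, 201.7) = 129.4 kN → weld metal.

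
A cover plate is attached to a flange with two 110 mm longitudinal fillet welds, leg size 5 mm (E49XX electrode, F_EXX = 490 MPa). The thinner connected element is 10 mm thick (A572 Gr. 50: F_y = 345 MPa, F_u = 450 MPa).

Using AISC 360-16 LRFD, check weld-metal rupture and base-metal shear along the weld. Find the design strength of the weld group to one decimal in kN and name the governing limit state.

171.5 kN (weld metal governs)

Weld metal: throat = 0.707×5 = 3.535 mm, L = 2×110 = 220 mm. φR_n = 0.75 × 0.6 × 490 × 3.535 × 220 = 171.5 kN.
Base metal shear (10 mm plate): yield φR_n = 1.0×0.6×345×10×220 = 455.4 kN; rupture φR_n = 0.75×0.6×450×10×220 = 445.5 kN; take 445.5 kN (rupture).
Governing: min(171.5, 445.5) = 171.5 kN → weld metal.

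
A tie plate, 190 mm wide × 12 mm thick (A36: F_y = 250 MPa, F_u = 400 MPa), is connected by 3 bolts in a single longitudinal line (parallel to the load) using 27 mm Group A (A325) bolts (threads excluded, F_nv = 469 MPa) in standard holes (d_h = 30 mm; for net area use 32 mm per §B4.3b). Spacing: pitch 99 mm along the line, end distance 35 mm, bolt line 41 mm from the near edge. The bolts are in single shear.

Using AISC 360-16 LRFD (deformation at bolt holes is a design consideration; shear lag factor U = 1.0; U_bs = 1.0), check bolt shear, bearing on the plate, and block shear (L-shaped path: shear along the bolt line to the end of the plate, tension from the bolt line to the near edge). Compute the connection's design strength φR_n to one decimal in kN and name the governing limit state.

Bolt shear: A_b = π(27)²/4 = 572.56 mm². φR_n = 0.75 × 469 × 572.56 × 3 × 1 = 604.2 kN.
Bearing (12 mm plate, F_u = 400 MPa): end bolts L_c = 35 − 30/2 = 20, R_n = min(1.2×20×12×400, 2.4×27×12×400) = 115.2 kN/bolt; interior L_c = 99 − 30 = 69, R_n = 311.04 kN/bolt. φR_n = 0.75 × (1×115.2 + 2×311.04) = 553.0 kN.
Block shear: shear path 1×[35+2×99] = 1×233 mm, A_gv = 2796, A_nv = 1×(233 − 2.5×32)×12 = 1836 mm²; tension to near edge: (41 − 0.5×32)×12 = 300 mm². R_n = min(0.6×400×1836, 0.6×250×2796) + 1.0×400×300 = min(440.64, 419.4) + 120 = 539.4 kN. φR_n = 0.75 × 539.4 = 404.6 kN.
Governing: min(604.2, 553.0, 404.6) = 404.6 kN → block shear.

404.6 kN (block shear governs)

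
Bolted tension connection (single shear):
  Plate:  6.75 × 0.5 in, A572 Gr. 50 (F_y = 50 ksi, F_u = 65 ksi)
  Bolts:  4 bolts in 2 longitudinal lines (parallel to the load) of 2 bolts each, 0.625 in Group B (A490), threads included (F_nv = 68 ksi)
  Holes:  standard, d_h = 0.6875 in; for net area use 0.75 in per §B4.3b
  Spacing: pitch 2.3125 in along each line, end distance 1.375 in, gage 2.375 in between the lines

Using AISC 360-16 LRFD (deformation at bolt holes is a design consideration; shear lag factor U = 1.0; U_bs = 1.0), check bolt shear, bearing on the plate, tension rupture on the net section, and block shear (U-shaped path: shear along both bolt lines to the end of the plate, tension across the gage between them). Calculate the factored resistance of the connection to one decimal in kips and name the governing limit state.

62.6 kips (bolt shear governs)

Bolt shear: A_b = π(0.625)²/4 = 0.3068 in². φR_n = 0.75 × 68 × 0.3068 × 4 × 1 = 62.6 kips.
Bearing (0.5 in plate, F_u = 65 ksi): end bolts L_c = 1.375 − 0.6875/2 = 1.03125, R_n = min(1.2×1.03125×0.5×65, 2.4×0.625×0.5×65) = 40.219 kips/bolt; interior L_c = 2.3125 − 0.6875 = 1.625, R_n = 48.75 kips/bolt. φR_n = 0.75 × (2×40.219 + 2×48.75) = 133.5 kips.
Tension rupture (net): A_n = (6.75 − 2×0.75)×0.5 = 2.625 in² (U = 1.0, A_e = A_n). φR_n = 0.75 × 65 × 2.625 = 128.0 kips.
Block shear: shear path 2×[1.375+1×2.3125] = 2×3.6875 in, A_gv = 3.6875, A_nv = 2×(3.6875 − 1.5×0.75)×0.5 = 2.5625 in²; tension across gage: (2.375 − 1×0.75)×0.5 = 0.8125 in². R_n = min(0.6×65×2.5625, 0.6×50×3.6875) + 1.0×65×0.8125 = min(99.938, 110.63) + 52.813 = 152.75 kips. φR_n = 0.75 × 152.75 = 114.6 kips.
Governing: min(62.6, 133.5, 128.0, 114.6) = 62.6 kips → bolt shear.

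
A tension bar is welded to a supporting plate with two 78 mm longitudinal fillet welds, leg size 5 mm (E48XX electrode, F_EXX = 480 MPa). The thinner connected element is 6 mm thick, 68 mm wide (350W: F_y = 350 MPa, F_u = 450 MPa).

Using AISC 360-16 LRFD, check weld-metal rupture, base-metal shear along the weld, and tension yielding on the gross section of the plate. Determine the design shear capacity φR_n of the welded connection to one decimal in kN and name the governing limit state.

Weld metal: throat = 0.707×5 = 3.535 mm, L = 2×78 = 156 mm. φR_n = 0.75 × 0.6 × 480 × 3.535 × 156 = 119.1 kN.
Base metal shear (6 mm plate): yield φR_n = 1.0×0.6×350×6×156 = 196.6 kN; rupture φR_n = 0.75×0.6×450×6×156 = 189.5 kN; take 189.5 kN (rupture).
Tension yield (gross): A_g = 68×6 = 408 mm². φR_n = 0.90 × 350 × 408 = 128.5 kN.
Governing: min(119.1, 189.5, 128.5) = 119.1 kN → weld metal.

119.1 kN (weld metal governs)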